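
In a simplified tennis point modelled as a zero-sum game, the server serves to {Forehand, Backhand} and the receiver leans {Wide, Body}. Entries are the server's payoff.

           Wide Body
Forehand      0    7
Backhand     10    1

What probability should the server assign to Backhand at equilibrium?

Row minima: Forehand → 0, Backhand → 1; maximin = 1.
Column maxima: Wide → 10, Body → 7; minimax = 7.
1 ≠ 7, so there is no saddle point; optimal play is mixed.
Let the server play Forehand with probability p. Expected payoff against Wide: 0p + 10(1−p) = −10p + 10; against Body: 7p + 1(1−p) = 6p + 1.
Setting these equal: −10p + 10 = 6p + 1 ⇒ −16p = -9 ⇒ p = 9/16, and the value is (-10)·(9/16) + 10 = 35/8.
For the receiver: with q = P(Wide), equating Forehand's and Backhand's payoffs gives −7q + 7 = 9q + 1 ⇒ q = 3/8.

7/16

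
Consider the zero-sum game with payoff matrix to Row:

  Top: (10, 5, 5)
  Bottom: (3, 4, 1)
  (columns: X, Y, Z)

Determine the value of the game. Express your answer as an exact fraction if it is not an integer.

Row minima: Top → 5, Bottom → 1; maximin = 5.
Column maxima: X → 10, Y → 5, Z → 5; minimax = 5.
Since maximin = minimax = 5, there is a saddle point and the value is 5.

5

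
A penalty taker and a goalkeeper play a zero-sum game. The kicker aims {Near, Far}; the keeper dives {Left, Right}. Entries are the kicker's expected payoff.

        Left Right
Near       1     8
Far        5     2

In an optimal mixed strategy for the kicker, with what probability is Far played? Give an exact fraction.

Row minima: Near → 1, Far → 2; maximin = 2.
Column maxima: Left → 5, Right → 8; minimax = 5.
2 ≠ 5, so there is no saddle point; optimal play is mixed.
Let the kicker play Near with probability p. Expected payoff against Left: 1p + 5(1−p) = −4p + 5; against Right: 8p + 2(1−p) = 6p + 2.
Setting these equal: −4p + 5 = 6p + 2 ⇒ −10p = -3 ⇒ p = 3/10, and the value is (-4)·(3/10) + 5 = 19/5.
For the keeper: with q = P(Left), equating Near's and Far's payoffs gives −7q + 8 = 3q + 2 ⇒ q = 3/5.

7/10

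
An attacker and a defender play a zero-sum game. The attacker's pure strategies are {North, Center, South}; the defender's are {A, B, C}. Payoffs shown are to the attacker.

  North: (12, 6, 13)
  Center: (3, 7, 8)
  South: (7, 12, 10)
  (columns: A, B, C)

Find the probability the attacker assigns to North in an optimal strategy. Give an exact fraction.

5/11

Row minima: North → 6, Center → 3, South → 7; maximin = 7.
Column maxima: A → 12, B → 12, C → 13; minimax = 12.
7 ≠ 12, so there is no saddle point; optimal play is mixed.
Center is strictly dominated by South, so the attacker never plays it.
C is strictly dominated by A (it gives the attacker strictly more in every row), so the defender never plays it.
On the remaining 2×2 (North, South vs A, B):
Let the attacker play North with probability p. Expected payoff against A: 12p + 7(1−p) = 5p + 7; against B: 6p + 12(1−p) = −6p + 12.
Setting these equal: 5p + 7 = −6p + 12 ⇒ 11p = 5 ⇒ p = 5/11, and the value is (5)·(5/11) + 7 = 102/11.
For the defender: with q = P(A), equating North's and South's payoffs gives 6q + 6 = −5q + 12 ⇒ q = 6/11.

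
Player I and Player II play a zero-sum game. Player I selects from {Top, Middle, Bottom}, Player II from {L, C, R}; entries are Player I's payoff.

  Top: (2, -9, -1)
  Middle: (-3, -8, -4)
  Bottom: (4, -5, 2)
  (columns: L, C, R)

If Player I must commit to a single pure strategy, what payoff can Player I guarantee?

Row minima: Top → -9, Middle → -8, Bottom → -5.
The best of these is -5.

-5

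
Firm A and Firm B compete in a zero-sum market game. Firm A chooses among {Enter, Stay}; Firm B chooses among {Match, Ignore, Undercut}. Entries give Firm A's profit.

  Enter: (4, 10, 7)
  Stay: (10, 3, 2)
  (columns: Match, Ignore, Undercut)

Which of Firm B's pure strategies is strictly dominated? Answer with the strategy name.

Undercut holds Firm A's payoff strictly below Ignore in every row: 7 < 10, 2 < 3.
So Ignore is strictly dominated for Firm B.

Ignore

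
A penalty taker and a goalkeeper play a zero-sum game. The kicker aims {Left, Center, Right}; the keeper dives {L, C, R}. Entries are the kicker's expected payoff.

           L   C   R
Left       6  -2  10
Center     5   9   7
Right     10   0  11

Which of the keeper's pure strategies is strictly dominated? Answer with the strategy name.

L holds the kicker's payoff strictly below R in every row: 6 < 10, 5 < 7, 10 < 11.
So R is strictly dominated for the keeper.

R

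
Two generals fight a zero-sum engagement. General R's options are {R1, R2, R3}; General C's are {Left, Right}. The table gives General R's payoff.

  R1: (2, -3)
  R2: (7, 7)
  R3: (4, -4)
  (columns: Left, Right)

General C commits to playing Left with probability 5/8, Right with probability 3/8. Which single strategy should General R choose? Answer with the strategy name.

R2

Expected payoff of R1: (5/8)·2 + (3/8)·(-3) = 1/8.
Expected payoff of R2: (5/8)·7 + (3/8)·7 = 7.
Expected payoff of R3: (5/8)·4 + (3/8)·(-4) = 1.
The largest is 7, so General R's best response is R2.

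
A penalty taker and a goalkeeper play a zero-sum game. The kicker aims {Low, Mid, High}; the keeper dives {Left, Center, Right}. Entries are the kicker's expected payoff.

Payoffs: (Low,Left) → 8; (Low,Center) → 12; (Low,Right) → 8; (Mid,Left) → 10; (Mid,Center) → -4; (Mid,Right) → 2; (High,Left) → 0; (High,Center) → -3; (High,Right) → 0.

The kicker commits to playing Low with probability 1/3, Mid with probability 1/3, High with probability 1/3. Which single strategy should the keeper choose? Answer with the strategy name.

Center

If the keeper plays Left, the kicker's expected payoff is (1/3)·8 + (1/3)·10 + (1/3)·0 = 6.
If the keeper plays Center, the kicker's expected payoff is (1/3)·12 + (1/3)·(-4) + (1/3)·(-3) = 5/3.
If the keeper plays Right, the kicker's expected payoff is (1/3)·8 + (1/3)·2 + (1/3)·0 = 10/3.
The keeper minimizes the kicker's payoff; the smallest is 5/3, so the best response is Center.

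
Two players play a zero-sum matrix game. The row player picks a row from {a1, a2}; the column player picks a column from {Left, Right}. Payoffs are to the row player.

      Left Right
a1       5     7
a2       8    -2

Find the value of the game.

Row minima: a1 → 5, a2 → -2; maximin = 5.
Column maxima: Left → 8, Right → 7; minimax = 7.
5 ≠ 7, so there is no saddle point; optimal play is mixed.
Let the row player play a1 with probability p. Expected payoff against Left: 5p + 8(1−p) = −3p + 8; against Right: 7p + (-2)(1−p) = 9p − 2.
Setting these equal: −3p + 8 = 9p − 2 ⇒ −12p = -10 ⇒ p = 5/6, and the value is (-3)·(5/6) + 8 = 11/2.
For the column player: with q = P(Left), equating a1's and a2's payoffs gives −2q + 7 = 10q − 2 ⇒ q = 3/4.

11/2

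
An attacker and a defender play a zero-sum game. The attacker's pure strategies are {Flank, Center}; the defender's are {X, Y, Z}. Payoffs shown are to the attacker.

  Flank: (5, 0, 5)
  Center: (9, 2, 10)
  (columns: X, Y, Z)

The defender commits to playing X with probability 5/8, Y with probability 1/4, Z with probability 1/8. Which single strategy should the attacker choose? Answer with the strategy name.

Expected payoff of Flank: (5/8)·5 + (1/4)·0 + (1/8)·5 = 15/4.
Expected payoff of Center: (5/8)·9 + (1/4)·2 + (1/8)·10 = 59/8.
The largest is 59/8, so the attacker's best response is Center.

Center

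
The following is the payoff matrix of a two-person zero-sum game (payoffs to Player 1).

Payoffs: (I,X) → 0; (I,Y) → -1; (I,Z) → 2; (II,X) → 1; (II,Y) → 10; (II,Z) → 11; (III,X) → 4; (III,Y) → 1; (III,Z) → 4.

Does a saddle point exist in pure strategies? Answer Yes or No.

No

Row minima: I → -1, II → 1, III → 1; maximin = 1.
Column maxima: X → 4, Y → 10, Z → 11; minimax = 4.
1 ≠ 4, so no pure-strategy equilibrium exists.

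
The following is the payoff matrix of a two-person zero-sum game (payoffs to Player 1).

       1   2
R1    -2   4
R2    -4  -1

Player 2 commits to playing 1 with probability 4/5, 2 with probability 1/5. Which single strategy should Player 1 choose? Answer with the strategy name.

R1

Expected payoff of R1: (4/5)·(-2) + (1/5)·4 = -4/5.
Expected payoff of R2: (4/5)·(-4) + (1/5)·(-1) = -17/5.
The largest is -4/5, so Player 1's best response is R1.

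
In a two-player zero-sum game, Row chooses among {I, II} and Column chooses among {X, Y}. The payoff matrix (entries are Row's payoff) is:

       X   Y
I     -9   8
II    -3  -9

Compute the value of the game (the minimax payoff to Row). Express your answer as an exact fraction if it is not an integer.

-105/23

Row minima: I → -9, II → -9; maximin = -9.
Column maxima: X → -3, Y → 8; minimax = -3.
-9 ≠ -3, so there is no saddle point; optimal play is mixed.
Let Row play I with probability p. Expected payoff against X: (-9)p + (-3)(1−p) = −6p − 3; against Y: 8p + (-9)(1−p) = 17p − 9.
Setting these equal: −6p − 3 = 17p − 9 ⇒ −23p = -6 ⇒ p = 6/23, and the value is (-6)·(6/23) − 3 = -105/23.
For Column: with q = P(X), equating I's and II's payoffs gives −17q + 8 = 6q − 9 ⇒ q = 17/23.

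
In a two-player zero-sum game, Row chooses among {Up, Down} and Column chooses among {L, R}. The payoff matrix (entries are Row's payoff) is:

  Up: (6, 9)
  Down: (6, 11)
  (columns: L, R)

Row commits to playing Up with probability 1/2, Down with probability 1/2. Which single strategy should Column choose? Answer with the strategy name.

L

If Column plays L, Row's expected payoff is (1/2)·6 + (1/2)·6 = 6.
If Column plays R, Row's expected payoff is (1/2)·9 + (1/2)·11 = 10.
Column minimizes Row's payoff; the smallest is 6, so the best response is L.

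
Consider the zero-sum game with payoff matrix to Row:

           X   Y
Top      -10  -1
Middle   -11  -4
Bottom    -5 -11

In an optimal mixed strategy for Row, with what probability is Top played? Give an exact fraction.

2/5

Row minima: Top → -10, Middle → -11, Bottom → -11; maximin = -10.
Column maxima: X → -5, Y → -1; minimax = -5.
-10 ≠ -5, so there is no saddle point; optimal play is mixed.
Middle is strictly dominated by Top, so Row never plays it.
On the remaining 2×2 (Top, Bottom vs X, Y):
Let Row play Top with probability p. Expected payoff against X: (-10)p + (-5)(1−p) = −5p − 5; against Y: (-1)p + (-11)(1−p) = 10p − 11.
Setting these equal: −5p − 5 = 10p − 11 ⇒ −15p = -6 ⇒ p = 2/5, and the value is (-5)·(2/5) − 5 = -7.
For Column: with q = P(X), equating Top's and Bottom's payoffs gives −9q − 1 = 6q − 11 ⇒ q = 2/3.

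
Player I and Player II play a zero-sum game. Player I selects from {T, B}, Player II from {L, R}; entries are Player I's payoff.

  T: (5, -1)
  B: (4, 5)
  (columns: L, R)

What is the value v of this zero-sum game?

Row minima: T → -1, B → 4; maximin = 4.
Column maxima: L → 5, R → 5; minimax = 5.
4 ≠ 5, so there is no saddle point; optimal play is mixed.
Let Player I play T with probability p. Expected payoff against L: 5p + 4(1−p) = p + 4; against R: (-1)p + 5(1−p) = −6p + 5.
Setting these equal: p + 4 = −6p + 5 ⇒ 7p = 1 ⇒ p = 1/7, and the value is (1)·(1/7) + 4 = 29/7.
For Player II: with q = P(L), equating T's and B's payoffs gives 6q − 1 = −q + 5 ⇒ q = 6/7.

29/7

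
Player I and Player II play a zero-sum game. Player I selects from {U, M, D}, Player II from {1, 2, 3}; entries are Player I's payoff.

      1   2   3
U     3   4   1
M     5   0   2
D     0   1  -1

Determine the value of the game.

Row minima: U → 1, M → 0, D → -1; maximin = 1.
Column maxima: 1 → 5, 2 → 4, 3 → 2; minimax = 2.
1 ≠ 2, so there is no saddle point; optimal play is mixed.
D is strictly dominated by U, so Player I never plays it.
1 is strictly dominated by 3 (it gives Player I strictly more in every row), so Player II never plays it.
On the remaining 2×2 (U, M vs 2, 3):
Let Player I play U with probability p. Expected payoff against 2: 4p + 0(1−p) = 4p; against 3: 1p + 2(1−p) = −p + 2.
Setting these equal: 4p = −p + 2 ⇒ 5p = 2 ⇒ p = 2/5, and the value is (4)·(2/5) = 8/5.
For Player II: with q = P(2), equating U's and M's payoffs gives 3q + 1 = −2q + 2 ⇒ q = 1/5.

8/5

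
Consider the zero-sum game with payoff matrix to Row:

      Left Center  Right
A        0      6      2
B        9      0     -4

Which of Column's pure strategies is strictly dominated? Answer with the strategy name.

Center

Right holds Row's payoff strictly below Center in every row: 2 < 6, -4 < 0.
So Center is strictly dominated for Column.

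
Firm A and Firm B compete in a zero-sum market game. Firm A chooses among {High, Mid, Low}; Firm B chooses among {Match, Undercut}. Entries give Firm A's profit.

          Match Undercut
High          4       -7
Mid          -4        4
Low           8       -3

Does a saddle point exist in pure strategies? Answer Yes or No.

No

Row minima: High → -7, Mid → -4, Low → -3; maximin = -3.
Column maxima: Match → 8, Undercut → 4; minimax = 4.
-3 ≠ 4, so no pure-strategy equilibrium exists.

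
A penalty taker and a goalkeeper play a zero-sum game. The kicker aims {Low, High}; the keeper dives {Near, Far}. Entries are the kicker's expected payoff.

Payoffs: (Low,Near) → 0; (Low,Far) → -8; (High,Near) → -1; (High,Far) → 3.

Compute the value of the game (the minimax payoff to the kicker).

Row minima: Low → -8, High → -1; maximin = -1.
Column maxima: Near → 0, Far → 3; minimax = 0.
-1 ≠ 0, so there is no saddle point; optimal play is mixed.
Let the kicker play Low with probability p. Expected payoff against Near: 0p + (-1)(1−p) = p − 1; against Far: (-8)p + 3(1−p) = −11p + 3.
Setting these equal: p − 1 = −11p + 3 ⇒ 12p = 4 ⇒ p = 1/3, and the value is (1)·(1/3) − 1 = -2/3.
For the keeper: with q = P(Near), equating Low's and High's payoffs gives 8q − 8 = −4q + 3 ⇒ q = 11/12.

-2/3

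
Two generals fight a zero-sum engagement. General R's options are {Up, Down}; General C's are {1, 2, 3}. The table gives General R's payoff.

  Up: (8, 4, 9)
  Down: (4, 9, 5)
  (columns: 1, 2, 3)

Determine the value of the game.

Row minima: Up → 4, Down → 4; maximin = 4.
Column maxima: 1 → 8, 2 → 9, 3 → 9; minimax = 8.
4 ≠ 8, so there is no saddle point; optimal play is mixed.
3 is strictly dominated by 1 (it gives General R strictly more in every row), so General C never plays it.
On the remaining 2×2 (Up, Down vs 1, 2):
Let General R play Up with probability p. Expected payoff against 1: 8p + 4(1−p) = 4p + 4; against 2: 4p + 9(1−p) = −5p + 9.
Setting these equal: 4p + 4 = −5p + 9 ⇒ 9p = 5 ⇒ p = 5/9, and the value is (4)·(5/9) + 4 = 56/9.
For General C: with q = P(1), equating Up's and Down's payoffs gives 4q + 4 = −5q + 9 ⇒ q = 5/9.

56/9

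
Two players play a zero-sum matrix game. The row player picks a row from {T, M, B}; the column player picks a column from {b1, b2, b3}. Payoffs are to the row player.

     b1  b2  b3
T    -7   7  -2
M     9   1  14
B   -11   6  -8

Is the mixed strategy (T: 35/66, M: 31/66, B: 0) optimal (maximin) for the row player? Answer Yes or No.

Against b1 this mix gives (35/66)·(-7) + (31/66)·9 = 17/33.
Against b2 this mix gives (35/66)·7 + (31/66)·1 = 46/11.
Against b3 this mix gives (35/66)·(-2) + (31/66)·14 = 182/33.
The column player will play b1, holding the row player to 17/33. Shifting weight toward the row that does better against b1 would raise this floor (the equalizing mix achieves 35/11 against both b1 and b2), so the proposed strategy is not optimal.

No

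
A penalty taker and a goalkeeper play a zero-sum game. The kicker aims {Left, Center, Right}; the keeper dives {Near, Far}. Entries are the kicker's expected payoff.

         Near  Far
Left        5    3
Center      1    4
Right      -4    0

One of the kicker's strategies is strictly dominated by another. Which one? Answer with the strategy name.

Right

Left gives a strictly higher payoff than Right against every column: 5 > -4, 3 > 0.
So Right is strictly dominated and the kicker never plays it.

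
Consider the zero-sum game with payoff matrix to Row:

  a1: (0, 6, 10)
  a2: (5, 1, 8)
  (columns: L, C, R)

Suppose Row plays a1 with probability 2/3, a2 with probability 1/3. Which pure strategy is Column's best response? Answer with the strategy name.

L

If Column plays L, Row's expected payoff is (2/3)·0 + (1/3)·5 = 5/3.
If Column plays C, Row's expected payoff is (2/3)·6 + (1/3)·1 = 13/3.
If Column plays R, Row's expected payoff is (2/3)·10 + (1/3)·8 = 28/3.
Column minimizes Row's payoff; the smallest is 5/3, so the best response is L.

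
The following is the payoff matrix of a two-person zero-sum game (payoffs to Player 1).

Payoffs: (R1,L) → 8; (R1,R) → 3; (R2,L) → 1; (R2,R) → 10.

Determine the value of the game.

11/2

Row minima: R1 → 3, R2 → 1; maximin = 3.
Column maxima: L → 8, R → 10; minimax = 8.
3 ≠ 8, so there is no saddle point; optimal play is mixed.
Let Player 1 play R1 with probability p. Expected payoff against L: 8p + 1(1−p) = 7p + 1; against R: 3p + 10(1−p) = −7p + 10.
Setting these equal: 7p + 1 = −7p + 10 ⇒ 14p = 9 ⇒ p = 9/14, and the value is (7)·(9/14) + 1 = 11/2.
For Player 2: with q = P(L), equating R1's and R2's payoffs gives 5q + 3 = −9q + 10 ⇒ q = 1/2.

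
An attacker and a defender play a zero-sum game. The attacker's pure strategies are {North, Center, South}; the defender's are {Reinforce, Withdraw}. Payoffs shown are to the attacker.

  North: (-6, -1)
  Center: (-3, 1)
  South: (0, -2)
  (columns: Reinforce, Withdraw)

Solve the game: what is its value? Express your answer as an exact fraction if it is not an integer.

Row minima: North → -6, Center → -3, South → -2; maximin = -2.
Column maxima: Reinforce → 0, Withdraw → 1; minimax = 0.
-2 ≠ 0, so there is no saddle point; optimal play is mixed.
North is strictly dominated by Center, so the attacker never plays it.
On the remaining 2×2 (Center, South vs Reinforce, Withdraw):
Let the attacker play Center with probability p. Expected payoff against Reinforce: (-3)p + 0(1−p) = −3p; against Withdraw: 1p + (-2)(1−p) = 3p − 2.
Setting these equal: −3p = 3p − 2 ⇒ −6p = -2 ⇒ p = 1/3, and the value is (-3)·(1/3) = -1.
For the defender: with q = P(Reinforce), equating Center's and South's payoffs gives −4q + 1 = 2q − 2 ⇒ q = 1/2.

-1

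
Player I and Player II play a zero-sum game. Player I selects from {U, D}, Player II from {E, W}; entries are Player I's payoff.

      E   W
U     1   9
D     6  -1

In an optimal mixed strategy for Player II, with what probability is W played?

1/3

Row minima: U → 1, D → -1; maximin = 1.
Column maxima: E → 6, W → 9; minimax = 6.
1 ≠ 6, so there is no saddle point; optimal play is mixed.
Let Player I play U with probability p. Expected payoff against E: 1p + 6(1−p) = −5p + 6; against W: 9p + (-1)(1−p) = 10p − 1.
Setting these equal: −5p + 6 = 10p − 1 ⇒ −15p = -7 ⇒ p = 7/15, and the value is (-5)·(7/15) + 6 = 11/3.
For Player II: with q = P(E), equating U's and D's payoffs gives −8q + 9 = 7q − 1 ⇒ q = 2/3.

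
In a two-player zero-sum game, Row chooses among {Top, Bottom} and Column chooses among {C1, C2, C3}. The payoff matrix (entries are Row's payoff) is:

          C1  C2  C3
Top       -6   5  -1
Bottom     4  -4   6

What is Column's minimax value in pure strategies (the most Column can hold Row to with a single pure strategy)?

Column maxima: C1 → 4, C2 → 5, C3 → 6.
The smallest of these is 4.

4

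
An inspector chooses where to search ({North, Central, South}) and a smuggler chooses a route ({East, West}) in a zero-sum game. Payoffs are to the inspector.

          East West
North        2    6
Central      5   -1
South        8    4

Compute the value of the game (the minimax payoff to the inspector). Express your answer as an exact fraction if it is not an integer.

5

Row minima: North → 2, Central → -1, South → 4; maximin = 4.
Column maxima: East → 8, West → 6; minimax = 6.
4 ≠ 6, so there is no saddle point; optimal play is mixed.
Central is strictly dominated by South, so the inspector never plays it.
On the remaining 2×2 (North, South vs East, West):
Let the inspector play North with probability p. Expected payoff against East: 2p + 8(1−p) = −6p + 8; against West: 6p + 4(1−p) = 2p + 4.
Setting these equal: −6p + 8 = 2p + 4 ⇒ −8p = -4 ⇒ p = 1/2, and the value is (-6)·(1/2) + 8 = 5.
For the smuggler: with q = P(East), equating North's and South's payoffs gives −4q + 6 = 4q + 4 ⇒ q = 1/4.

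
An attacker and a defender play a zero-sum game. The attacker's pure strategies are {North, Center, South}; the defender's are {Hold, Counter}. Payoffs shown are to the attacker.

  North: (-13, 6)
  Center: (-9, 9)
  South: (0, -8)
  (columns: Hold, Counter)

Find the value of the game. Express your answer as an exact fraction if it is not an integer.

-36/13

Row minima: North → -13, Center → -9, South → -8; maximin = -8.
Column maxima: Hold → 0, Counter → 9; minimax = 0.
-8 ≠ 0, so there is no saddle point; optimal play is mixed.
North is strictly dominated by Center, so the attacker never plays it.
On the remaining 2×2 (Center, South vs Hold, Counter):
Let the attacker play Center with probability p. Expected payoff against Hold: (-9)p + 0(1−p) = −9p; against Counter: 9p + (-8)(1−p) = 17p − 8.
Setting these equal: −9p = 17p − 8 ⇒ −26p = -8 ⇒ p = 4/13, and the value is (-9)·(4/13) = -36/13.
For the defender: with q = P(Hold), equating Center's and South's payoffs gives −18q + 9 = 8q − 8 ⇒ q = 17/26.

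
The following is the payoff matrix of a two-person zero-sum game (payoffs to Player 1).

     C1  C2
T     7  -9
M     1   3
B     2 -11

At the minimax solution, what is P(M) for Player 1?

Row minima: T → -9, M → 1, B → -11; maximin = 1.
Column maxima: C1 → 7, C2 → 3; minimax = 3.
1 ≠ 3, so there is no saddle point; optimal play is mixed.
B is strictly dominated by T, so Player 1 never plays it.
On the remaining 2×2 (T, M vs C1, C2):
Let Player 1 play T with probability p. Expected payoff against C1: 7p + 1(1−p) = 6p + 1; against C2: (-9)p + 3(1−p) = −12p + 3.
Setting these equal: 6p + 1 = −12p + 3 ⇒ 18p = 2 ⇒ p = 1/9, and the value is (6)·(1/9) + 1 = 5/3.
For Player 2: with q = P(C1), equating T's and M's payoffs gives 16q − 9 = −2q + 3 ⇒ q = 2/3.

8/9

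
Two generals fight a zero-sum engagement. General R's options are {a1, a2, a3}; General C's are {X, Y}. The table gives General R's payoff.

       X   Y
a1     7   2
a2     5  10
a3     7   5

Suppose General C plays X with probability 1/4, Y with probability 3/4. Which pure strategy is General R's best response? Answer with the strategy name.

a2

Expected payoff of a1: (1/4)·7 + (3/4)·2 = 13/4.
Expected payoff of a2: (1/4)·5 + (3/4)·10 = 35/4.
Expected payoff of a3: (1/4)·7 + (3/4)·5 = 11/2.
The largest is 35/4, so General R's best response is a2.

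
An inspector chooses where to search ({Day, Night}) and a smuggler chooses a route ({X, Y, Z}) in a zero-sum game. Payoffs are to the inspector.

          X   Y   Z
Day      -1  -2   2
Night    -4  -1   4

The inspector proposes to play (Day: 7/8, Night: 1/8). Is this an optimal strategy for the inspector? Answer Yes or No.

No

Against X this mix gives (7/8)·(-1) + (1/8)·(-4) = -11/8.
Against Y this mix gives (7/8)·(-2) + (1/8)·(-1) = -15/8.
Against Z this mix gives (7/8)·2 + (1/8)·4 = 9/4.
The smuggler will play Y, holding the inspector to -15/8. Shifting weight toward the row that does better against Y would raise this floor (the equalizing mix achieves -7/4 against both Y and X), so the proposed strategy is not optimal.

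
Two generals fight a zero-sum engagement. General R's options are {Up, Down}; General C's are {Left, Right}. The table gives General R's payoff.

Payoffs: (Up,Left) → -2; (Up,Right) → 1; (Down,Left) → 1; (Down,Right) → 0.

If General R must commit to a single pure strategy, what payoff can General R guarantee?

Row minima: Up → -2, Down → 0.
The best of these is 0.

0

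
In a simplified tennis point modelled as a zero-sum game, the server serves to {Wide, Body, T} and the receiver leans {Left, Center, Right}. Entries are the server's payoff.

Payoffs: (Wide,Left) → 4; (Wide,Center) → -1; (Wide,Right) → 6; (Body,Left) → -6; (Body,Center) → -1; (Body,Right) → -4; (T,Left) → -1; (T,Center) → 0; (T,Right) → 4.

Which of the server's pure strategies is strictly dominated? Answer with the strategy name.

Body

T gives a strictly higher payoff than Body against every column: -1 > -6, 0 > -1, 4 > -4.
So Body is strictly dominated and the server never plays it.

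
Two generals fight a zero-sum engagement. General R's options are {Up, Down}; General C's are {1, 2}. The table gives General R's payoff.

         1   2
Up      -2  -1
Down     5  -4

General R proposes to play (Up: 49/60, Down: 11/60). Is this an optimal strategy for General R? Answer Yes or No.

Against 1 this mix gives (49/60)·(-2) + (11/60)·5 = -43/60.
Against 2 this mix gives (49/60)·(-1) + (11/60)·(-4) = -31/20.
General C will play 2, holding General R to -31/20. Shifting weight toward the row that does better against 2 would raise this floor (the equalizing mix achieves -13/10 against both 2 and 1), so the proposed strategy is not optimal.

No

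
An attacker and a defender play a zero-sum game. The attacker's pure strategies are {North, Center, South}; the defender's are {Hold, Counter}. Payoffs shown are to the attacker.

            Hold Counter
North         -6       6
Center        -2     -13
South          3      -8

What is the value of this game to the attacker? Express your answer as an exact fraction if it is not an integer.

-30/23

Row minima: North → -6, Center → -13, South → -8; maximin = -6.
Column maxima: Hold → 3, Counter → 6; minimax = 3.
-6 ≠ 3, so there is no saddle point; optimal play is mixed.
Center is strictly dominated by South, so the attacker never plays it.
On the remaining 2×2 (North, South vs Hold, Counter):
Let the attacker play North with probability p. Expected payoff against Hold: (-6)p + 3(1−p) = −9p + 3; against Counter: 6p + (-8)(1−p) = 14p − 8.
Setting these equal: −9p + 3 = 14p − 8 ⇒ −23p = -11 ⇒ p = 11/23, and the value is (-9)·(11/23) + 3 = -30/23.
For the defender: with q = P(Hold), equating North's and South's payoffs gives −12q + 6 = 11q − 8 ⇒ q = 14/23.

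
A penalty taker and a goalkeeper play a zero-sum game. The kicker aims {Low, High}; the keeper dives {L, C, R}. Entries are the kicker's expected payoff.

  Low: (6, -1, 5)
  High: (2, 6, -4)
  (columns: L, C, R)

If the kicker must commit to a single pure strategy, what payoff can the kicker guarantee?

Row minima: Low → -1, High → -4.
The best of these is -1.

-1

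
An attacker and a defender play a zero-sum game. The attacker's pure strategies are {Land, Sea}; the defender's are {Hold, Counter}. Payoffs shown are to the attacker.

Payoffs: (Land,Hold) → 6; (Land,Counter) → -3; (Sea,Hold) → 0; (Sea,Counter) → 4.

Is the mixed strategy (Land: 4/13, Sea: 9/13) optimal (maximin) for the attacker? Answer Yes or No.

Yes

Against Hold this mix gives (4/13)·6 + (9/13)·0 = 24/13.
Against Counter this mix gives (4/13)·(-3) + (9/13)·4 = 24/13.
All of the defender's active replies (Hold, Counter) yield 24/13, and no column does worse for the attacker. The mix makes the defender indifferent and guarantees 24/13, so it is optimal.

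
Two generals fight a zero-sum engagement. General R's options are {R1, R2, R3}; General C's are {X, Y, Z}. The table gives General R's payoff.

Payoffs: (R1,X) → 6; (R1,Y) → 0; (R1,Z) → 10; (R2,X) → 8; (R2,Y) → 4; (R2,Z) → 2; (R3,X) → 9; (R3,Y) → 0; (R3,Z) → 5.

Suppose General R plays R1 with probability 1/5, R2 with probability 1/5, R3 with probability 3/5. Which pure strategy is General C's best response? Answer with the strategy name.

Y

If General C plays X, General R's expected payoff is (1/5)·6 + (1/5)·8 + (3/5)·9 = 41/5.
If General C plays Y, General R's expected payoff is (1/5)·0 + (1/5)·4 + (3/5)·0 = 4/5.
If General C plays Z, General R's expected payoff is (1/5)·10 + (1/5)·2 + (3/5)·5 = 27/5.
General C minimizes General R's payoff; the smallest is 4/5, so the best response is Y.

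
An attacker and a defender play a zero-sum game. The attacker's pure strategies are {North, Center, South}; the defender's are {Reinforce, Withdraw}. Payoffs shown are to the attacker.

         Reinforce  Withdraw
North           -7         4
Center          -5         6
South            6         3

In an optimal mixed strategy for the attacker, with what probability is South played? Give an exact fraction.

Row minima: North → -7, Center → -5, South → 3; maximin = 3.
Column maxima: Reinforce → 6, Withdraw → 6; minimax = 6.
3 ≠ 6, so there is no saddle point; optimal play is mixed.
North is strictly dominated by Center, so the attacker never plays it.
On the remaining 2×2 (Center, South vs Reinforce, Withdraw):
Let the attacker play Center with probability p. Expected payoff against Reinforce: (-5)p + 6(1−p) = −11p + 6; against Withdraw: 6p + 3(1−p) = 3p + 3.
Setting these equal: −11p + 6 = 3p + 3 ⇒ −14p = -3 ⇒ p = 3/14, and the value is (-11)·(3/14) + 6 = 51/14.
For the defender: with q = P(Reinforce), equating Center's and South's payoffs gives −11q + 6 = 3q + 3 ⇒ q = 3/14.

11/14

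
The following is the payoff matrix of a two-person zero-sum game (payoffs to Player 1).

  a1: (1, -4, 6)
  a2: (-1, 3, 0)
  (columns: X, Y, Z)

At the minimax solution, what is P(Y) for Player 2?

2/9

Row minima: a1 → -4, a2 → -1; maximin = -1.
Column maxima: X → 1, Y → 3, Z → 6; minimax = 1.
-1 ≠ 1, so there is no saddle point; optimal play is mixed.
Z is strictly dominated by X (it gives Player 1 strictly more in every row), so Player 2 never plays it.
On the remaining 2×2 (a1, a2 vs X, Y):
Let Player 1 play a1 with probability p. Expected payoff against X: 1p + (-1)(1−p) = 2p − 1; against Y: (-4)p + 3(1−p) = −7p + 3.
Setting these equal: 2p − 1 = −7p + 3 ⇒ 9p = 4 ⇒ p = 4/9, and the value is (2)·(4/9) − 1 = -1/9.
For Player 2: with q = P(X), equating a1's and a2's payoffs gives 5q − 4 = −4q + 3 ⇒ q = 7/9.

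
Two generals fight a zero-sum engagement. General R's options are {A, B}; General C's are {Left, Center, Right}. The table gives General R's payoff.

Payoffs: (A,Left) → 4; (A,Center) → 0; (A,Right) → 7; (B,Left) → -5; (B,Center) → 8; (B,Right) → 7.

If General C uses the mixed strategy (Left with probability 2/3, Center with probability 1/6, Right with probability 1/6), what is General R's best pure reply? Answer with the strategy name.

A

Expected payoff of A: (2/3)·4 + (1/6)·0 + (1/6)·7 = 23/6.
Expected payoff of B: (2/3)·(-5) + (1/6)·8 + (1/6)·7 = -5/6.
The largest is 23/6, so General R's best response is A.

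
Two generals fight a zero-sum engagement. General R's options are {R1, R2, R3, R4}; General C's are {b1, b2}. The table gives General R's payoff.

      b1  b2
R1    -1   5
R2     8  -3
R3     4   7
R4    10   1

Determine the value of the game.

11/2

Row minima: R1 → -1, R2 → -3, R3 → 4, R4 → 1; maximin = 4.
Column maxima: b1 → 10, b2 → 7; minimax = 7.
4 ≠ 7, so there is no saddle point; optimal play is mixed.
R1 is strictly dominated by R3, so General R never plays it.
R2 is strictly dominated by R4, so General R never plays it.
On the remaining 2×2 (R3, R4 vs b1, b2):
Let General R play R3 with probability p. Expected payoff against b1: 4p + 10(1−p) = −6p + 10; against b2: 7p + 1(1−p) = 6p + 1.
Setting these equal: −6p + 10 = 6p + 1 ⇒ −12p = -9 ⇒ p = 3/4, and the value is (-6)·(3/4) + 10 = 11/2.
For General C: with q = P(b1), equating R3's and R4's payoffs gives −3q + 7 = 9q + 1 ⇒ q = 1/2.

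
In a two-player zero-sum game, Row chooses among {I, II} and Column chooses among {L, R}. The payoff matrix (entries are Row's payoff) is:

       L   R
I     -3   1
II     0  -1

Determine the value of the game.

-3/5

Row minima: I → -3, II → -1; maximin = -1.
Column maxima: L → 0, R → 1; minimax = 0.
-1 ≠ 0, so there is no saddle point; optimal play is mixed.
Let Row play I with probability p. Expected payoff against L: (-3)p + 0(1−p) = −3p; against R: 1p + (-1)(1−p) = 2p − 1.
Setting these equal: −3p = 2p − 1 ⇒ −5p = -1 ⇒ p = 1/5, and the value is (-3)·(1/5) = -3/5.
For Column: with q = P(L), equating I's and II's payoffs gives −4q + 1 = q − 1 ⇒ q = 2/5.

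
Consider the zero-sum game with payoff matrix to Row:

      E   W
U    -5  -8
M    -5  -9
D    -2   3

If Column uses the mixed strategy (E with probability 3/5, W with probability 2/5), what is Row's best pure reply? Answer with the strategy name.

D

Expected payoff of U: (3/5)·(-5) + (2/5)·(-8) = -31/5.
Expected payoff of M: (3/5)·(-5) + (2/5)·(-9) = -33/5.
Expected payoff of D: (3/5)·(-2) + (2/5)·3 = 0.
The largest is 0, so Row's best response is D.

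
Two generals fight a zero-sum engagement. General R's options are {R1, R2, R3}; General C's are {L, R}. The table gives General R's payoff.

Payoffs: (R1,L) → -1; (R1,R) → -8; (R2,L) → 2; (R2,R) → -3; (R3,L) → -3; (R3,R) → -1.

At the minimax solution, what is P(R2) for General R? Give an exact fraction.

2/7

Row minima: R1 → -8, R2 → -3, R3 → -3; maximin = -3.
Column maxima: L → 2, R → -1; minimax = -1.
-3 ≠ -1, so there is no saddle point; optimal play is mixed.
R1 is strictly dominated by R2, so General R never plays it.
On the remaining 2×2 (R2, R3 vs L, R):
Let General R play R2 with probability p. Expected payoff against L: 2p + (-3)(1−p) = 5p − 3; against R: (-3)p + (-1)(1−p) = −2p − 1.
Setting these equal: 5p − 3 = −2p − 1 ⇒ 7p = 2 ⇒ p = 2/7, and the value is (5)·(2/7) − 3 = -11/7.
For General C: with q = P(L), equating R2's and R3's payoffs gives 5q − 3 = −2q − 1 ⇒ q = 2/7.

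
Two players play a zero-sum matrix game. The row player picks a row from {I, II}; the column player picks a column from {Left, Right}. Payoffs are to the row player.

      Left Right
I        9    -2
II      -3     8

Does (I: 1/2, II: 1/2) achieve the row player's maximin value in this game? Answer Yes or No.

Against Left this mix gives (1/2)·9 + (1/2)·(-3) = 3.
Against Right this mix gives (1/2)·(-2) + (1/2)·8 = 3.
All of the column player's active replies (Left, Right) yield 3, and no column does worse for the row player. The mix makes the column player indifferent and guarantees 3, so it is optimal.

Yes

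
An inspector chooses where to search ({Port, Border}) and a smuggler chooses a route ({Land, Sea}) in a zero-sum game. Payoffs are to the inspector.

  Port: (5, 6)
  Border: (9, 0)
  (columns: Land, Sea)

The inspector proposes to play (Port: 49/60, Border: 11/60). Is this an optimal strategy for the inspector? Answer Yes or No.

No

Against Land this mix gives (49/60)·5 + (11/60)·9 = 86/15.
Against Sea this mix gives (49/60)·6 + (11/60)·0 = 49/10.
The smuggler will play Sea, holding the inspector to 49/10. Shifting weight toward the row that does better against Sea would raise this floor (the equalizing mix achieves 27/5 against both Sea and Land), so the proposed strategy is not optimal.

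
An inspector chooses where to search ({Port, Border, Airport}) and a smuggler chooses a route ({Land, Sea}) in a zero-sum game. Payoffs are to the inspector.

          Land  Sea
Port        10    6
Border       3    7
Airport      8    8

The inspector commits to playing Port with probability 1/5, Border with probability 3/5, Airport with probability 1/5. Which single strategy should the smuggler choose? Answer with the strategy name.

Land

If the smuggler plays Land, the inspector's expected payoff is (1/5)·10 + (3/5)·3 + (1/5)·8 = 27/5.
If the smuggler plays Sea, the inspector's expected payoff is (1/5)·6 + (3/5)·7 + (1/5)·8 = 7.
The smuggler minimizes the inspector's payoff; the smallest is 27/5, so the best response is Land.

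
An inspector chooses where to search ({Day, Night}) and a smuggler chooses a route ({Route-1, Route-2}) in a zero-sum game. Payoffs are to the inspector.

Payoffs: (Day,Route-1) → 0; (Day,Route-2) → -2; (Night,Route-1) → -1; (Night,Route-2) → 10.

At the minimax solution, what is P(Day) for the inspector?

Row minima: Day → -2, Night → -1; maximin = -1.
Column maxima: Route-1 → 0, Route-2 → 10; minimax = 0.
-1 ≠ 0, so there is no saddle point; optimal play is mixed.
Let the inspector play Day with probability p. Expected payoff against Route-1: 0p + (-1)(1−p) = p − 1; against Route-2: (-2)p + 10(1−p) = −12p + 10.
Setting these equal: p − 1 = −12p + 10 ⇒ 13p = 11 ⇒ p = 11/13, and the value is (1)·(11/13) − 1 = -2/13.
For the smuggler: with q = P(Route-1), equating Day's and Night's payoffs gives 2q − 2 = −11q + 10 ⇒ q = 12/13.

11/13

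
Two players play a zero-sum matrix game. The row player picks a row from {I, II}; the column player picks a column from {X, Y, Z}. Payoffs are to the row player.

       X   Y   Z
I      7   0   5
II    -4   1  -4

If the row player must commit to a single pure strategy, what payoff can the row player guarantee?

Row minima: I → 0, II → -4.
The best of these is 0.

0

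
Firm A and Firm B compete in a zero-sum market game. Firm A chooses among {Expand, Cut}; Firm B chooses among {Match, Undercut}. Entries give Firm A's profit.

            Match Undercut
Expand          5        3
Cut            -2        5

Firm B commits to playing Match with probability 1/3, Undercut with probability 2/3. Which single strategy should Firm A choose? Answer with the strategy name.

Expected payoff of Expand: (1/3)·5 + (2/3)·3 = 11/3.
Expected payoff of Cut: (1/3)·(-2) + (2/3)·5 = 8/3.
The largest is 11/3, so Firm A's best response is Expand.

Expand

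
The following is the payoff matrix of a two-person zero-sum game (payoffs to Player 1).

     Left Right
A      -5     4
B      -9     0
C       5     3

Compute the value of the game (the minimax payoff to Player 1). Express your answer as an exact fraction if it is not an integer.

Row minima: A → -5, B → -9, C → 3; maximin = 3.
Column maxima: Left → 5, Right → 4; minimax = 4.
3 ≠ 4, so there is no saddle point; optimal play is mixed.
B is strictly dominated by A, so Player 1 never plays it.
On the remaining 2×2 (A, C vs Left, Right):
Let Player 1 play A with probability p. Expected payoff against Left: (-5)p + 5(1−p) = −10p + 5; against Right: 4p + 3(1−p) = p + 3.
Setting these equal: −10p + 5 = p + 3 ⇒ −11p = -2 ⇒ p = 2/11, and the value is (-10)·(2/11) + 5 = 35/11.
For Player 2: with q = P(Left), equating A's and C's payoffs gives −9q + 4 = 2q + 3 ⇒ q = 1/11.

35/11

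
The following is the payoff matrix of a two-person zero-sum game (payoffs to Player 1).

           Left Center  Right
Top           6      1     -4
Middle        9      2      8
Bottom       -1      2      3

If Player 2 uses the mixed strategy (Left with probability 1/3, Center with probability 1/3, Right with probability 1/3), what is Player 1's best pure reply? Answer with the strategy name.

Expected payoff of Top: (1/3)·6 + (1/3)·1 + (1/3)·(-4) = 1.
Expected payoff of Middle: (1/3)·9 + (1/3)·2 + (1/3)·8 = 19/3.
Expected payoff of Bottom: (1/3)·(-1) + (1/3)·2 + (1/3)·3 = 4/3.
The largest is 19/3, so Player 1's best response is Middle.

Middle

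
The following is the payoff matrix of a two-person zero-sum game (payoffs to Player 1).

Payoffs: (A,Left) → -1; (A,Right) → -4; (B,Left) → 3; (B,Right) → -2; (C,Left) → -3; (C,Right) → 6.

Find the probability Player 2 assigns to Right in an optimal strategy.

Row minima: A → -4, B → -2, C → -3; maximin = -2.
Column maxima: Left → 3, Right → 6; minimax = 3.
-2 ≠ 3, so there is no saddle point; optimal play is mixed.
A is strictly dominated by B, so Player 1 never plays it.
On the remaining 2×2 (B, C vs Left, Right):
Let Player 1 play B with probability p. Expected payoff against Left: 3p + (-3)(1−p) = 6p − 3; against Right: (-2)p + 6(1−p) = −8p + 6.
Setting these equal: 6p − 3 = −8p + 6 ⇒ 14p = 9 ⇒ p = 9/14, and the value is (6)·(9/14) − 3 = 6/7.
For Player 2: with q = P(Left), equating B's and C's payoffs gives 5q − 2 = −9q + 6 ⇒ q = 4/7.

3/7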